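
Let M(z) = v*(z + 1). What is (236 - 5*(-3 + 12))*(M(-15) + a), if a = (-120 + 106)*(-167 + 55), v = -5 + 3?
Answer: 304836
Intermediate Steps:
v = -2
a = 1568 (a = -14*(-112) = 1568)
M(z) = -2 - 2*z (M(z) = -2*(z + 1) = -2*(1 + z) = -2 - 2*z)
(236 - 5*(-3 + 12))*(M(-15) + a) = (236 - 5*(-3 + 12))*((-2 - 2*(-15)) + 1568) = (236 - 5*9)*((-2 + 30) + 1568) = (236 - 45)*(28 + 1568) = 191*1596 = 304836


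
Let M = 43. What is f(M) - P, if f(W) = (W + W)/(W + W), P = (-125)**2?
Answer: -15624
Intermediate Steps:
P = 15625
f(W) = 1 (f(W) = (2*W)/((2*W)) = (2*W)*(1/(2*W)) = 1)
f(M) - P = 1 - 1*15625 = 1 - 15625 = -15624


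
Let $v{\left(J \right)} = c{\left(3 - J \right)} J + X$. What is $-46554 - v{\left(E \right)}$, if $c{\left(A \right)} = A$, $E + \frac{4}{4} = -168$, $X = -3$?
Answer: $-17483$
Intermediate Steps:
$E = -169$ ($E = -1 - 168 = -169$)
$v{\left(J \right)} = -3 + J \left(3 - J\right)$ ($v{\left(J \right)} = \left(3 - J\right) J - 3 = J \left(3 - J\right) - 3 = -3 + J \left(3 - J\right)$)
$-46554 - v{\left(E \right)} = -46554 - \left(-3 - - 169 \left(-3 - 169\right)\right) = -46554 - \left(-3 - \left(-169\right) \left(-172\right)\right) = -46554 - \left(-3 - 29068\right) = -46554 - -29071 = -46554 + 29071 = -17483$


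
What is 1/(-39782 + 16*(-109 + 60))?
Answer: -1/40566 ≈ -2.4651e-5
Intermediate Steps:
1/(-39782 + 16*(-109 + 60)) = 1/(-39782 + 16*(-49)) = 1/(-39782 - 784) = 1/(-40566) = -1/40566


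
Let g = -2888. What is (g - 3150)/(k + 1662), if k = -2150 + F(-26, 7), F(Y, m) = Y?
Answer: 3019/257 ≈ 11.747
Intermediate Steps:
k = -2176 (k = -2150 - 26 = -2176)
(g - 3150)/(k + 1662) = (-2888 - 3150)/(-2176 + 1662) = -6038/(-514) = -6038*(-1/514) = 3019/257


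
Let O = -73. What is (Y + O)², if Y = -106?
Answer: 32041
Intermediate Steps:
(Y + O)² = (-106 - 73)² = (-179)² = 32041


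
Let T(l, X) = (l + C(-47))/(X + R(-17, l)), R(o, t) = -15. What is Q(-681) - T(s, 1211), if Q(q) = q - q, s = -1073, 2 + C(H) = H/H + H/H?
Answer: 1073/1196 ≈ 0.89716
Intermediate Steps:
C(H) = 0 (C(H) = -2 + (H/H + H/H) = -2 + (1 + 1) = -2 + 2 = 0)
Q(q) = 0
T(l, X) = l/(-15 + X) (T(l, X) = (l + 0)/(X - 15) = l/(-15 + X))
Q(-681) - T(s, 1211) = 0 - (-1073)/(-15 + 1211) = 0 - (-1073)/1196 = 0 - 1*(-1073/1196) = 0 + 1073/1196 = 1073/1196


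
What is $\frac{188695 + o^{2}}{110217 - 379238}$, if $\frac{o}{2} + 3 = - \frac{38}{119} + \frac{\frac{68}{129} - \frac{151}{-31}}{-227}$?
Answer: $- \frac{2202478707008632336831}{3139313069952338814549} \approx -0.70158$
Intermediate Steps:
$o = - \frac{722278376}{108024987}$ ($o = -6 + 2 \left(- \frac{38}{119} + \frac{\frac{68}{129} - \frac{151}{-31}}{-227}\right) = -6 + 2 \left(\left(-38\right) \frac{1}{119} + \left(68 \cdot \frac{1}{129} - - \frac{151}{31}\right) \left(- \frac{1}{227}\right)\right) = -6 + 2 \left(- \frac{38}{119} + \left(\frac{68}{129} + \frac{151}{31}\right) \left(- \frac{1}{227}\right)\right) = -6 + 2 \left(- \frac{38}{119} + \frac{21587}{3999} \left(- \frac{1}{227}\right)\right) = -6 + 2 \left(- \frac{38}{119} - \frac{21587}{907773}\right) = -6 + 2 \left(- \frac{37064227}{108024987}\right) = -6 - \frac{74128454}{108024987} = - \frac{722278376}{108024987} \approx -6.6862$)
$\frac{188695 + o^{2}}{110217 - 379238} = \frac{188695 + \left(- \frac{722278376}{108024987}\right)^{2}}{110217 - 379238} = \frac{188695 + \frac{521686052437197376}{11669397816350169}}{-269021} = \frac{2202478707008632336831}{11669397816350169} \left(- \frac{1}{269021}\right) = - \frac{2202478707008632336831}{3139313069952338814549}$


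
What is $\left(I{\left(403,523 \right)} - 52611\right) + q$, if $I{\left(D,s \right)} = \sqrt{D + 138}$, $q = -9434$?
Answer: $-62045 + \sqrt{541} \approx -62022.0$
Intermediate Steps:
$I{\left(D,s \right)} = \sqrt{138 + D}$
$\left(I{\left(403,523 \right)} - 52611\right) + q = \left(\sqrt{138 + 403} - 52611\right) - 9434 = \left(\sqrt{541} - 52611\right) - 9434 = \left(-52611 + \sqrt{541}\right) - 9434 = -62045 + \sqrt{541}$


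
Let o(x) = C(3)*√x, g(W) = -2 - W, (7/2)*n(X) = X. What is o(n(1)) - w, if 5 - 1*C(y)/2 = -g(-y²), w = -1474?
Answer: 1474 + 24*√14/7 ≈ 1486.8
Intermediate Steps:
n(X) = 2*X/7
C(y) = 6 + 2*y² (C(y) = 10 - (-2)*(-2 - (-1)*y²) = 10 - (-2)*(-2 + y²) = 10 - 2*(2 - y²) = 10 + (-4 + 2*y²) = 6 + 2*y²)
o(x) = 24*√x (o(x) = (6 + 2*3²)*√x = (6 + 2*9)*√x = (6 + 18)*√x = 24*√x)
o(n(1)) - w = 24*√((2/7)*1) - 1*(-1474) = 24*√(2/7) + 1474 = 24*(√14/7) + 1474 = 24*√14/7 + 1474 = 1474 + 24*√14/7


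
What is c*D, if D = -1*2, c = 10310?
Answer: -20620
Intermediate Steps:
D = -2
c*D = 10310*(-2) = -20620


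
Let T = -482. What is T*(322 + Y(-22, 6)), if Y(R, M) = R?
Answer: -144600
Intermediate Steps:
T*(322 + Y(-22, 6)) = -482*(322 - 22) = -482*300 = -144600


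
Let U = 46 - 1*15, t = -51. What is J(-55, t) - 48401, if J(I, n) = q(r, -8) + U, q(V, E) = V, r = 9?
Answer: -48361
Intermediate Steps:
U = 31 (U = 46 - 15 = 31)
J(I, n) = 40 (J(I, n) = 9 + 31 = 40)
J(-55, t) - 48401 = 40 - 48401 = -48361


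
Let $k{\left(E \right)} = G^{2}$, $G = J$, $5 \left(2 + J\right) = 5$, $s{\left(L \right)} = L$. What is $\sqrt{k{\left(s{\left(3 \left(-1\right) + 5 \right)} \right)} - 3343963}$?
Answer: $i \sqrt{3343962} \approx 1828.7 i$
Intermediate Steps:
$J = -1$ ($J = -2 + \frac{1}{5} \cdot 5 = -2 + 1 = -1$)
$G = -1$
$k{\left(E \right)} = 1$ ($k{\left(E \right)} = \left(-1\right)^{2} = 1$)
$\sqrt{k{\left(s{\left(3 \left(-1\right) + 5 \right)} \right)} - 3343963} = \sqrt{1 - 3343963} = \sqrt{-3343962} = i \sqrt{3343962}$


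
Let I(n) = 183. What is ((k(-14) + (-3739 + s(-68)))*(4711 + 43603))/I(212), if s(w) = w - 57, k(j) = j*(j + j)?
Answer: -167746208/183 ≈ -9.1665e+5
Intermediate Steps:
k(j) = 2*j**2 (k(j) = j*(2*j) = 2*j**2)
s(w) = -57 + w
((k(-14) + (-3739 + s(-68)))*(4711 + 43603))/I(212) = ((2*(-14)**2 + (-3739 + (-57 - 68)))*(4711 + 43603))/183 = ((2*196 + (-3739 - 125))*48314)*(1/183) = ((392 - 3864)*48314)*(1/183) = -3472*48314*(1/183) = -167746208*1/183 = -167746208/183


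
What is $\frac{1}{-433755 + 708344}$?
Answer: $\frac{1}{274589} \approx 3.6418 \cdot 10^{-6}$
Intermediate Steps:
$\frac{1}{-433755 + 708344} = \frac{1}{274589}$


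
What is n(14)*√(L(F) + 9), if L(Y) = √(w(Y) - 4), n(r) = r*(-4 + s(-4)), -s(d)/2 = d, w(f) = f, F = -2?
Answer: 56*√(9 + I*√6) ≈ 169.52 + 22.657*I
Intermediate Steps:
s(d) = -2*d
n(r) = 4*r (n(r) = r*(-4 - 2*(-4)) = r*(-4 + 8) = r*4 = 4*r)
L(Y) = √(-4 + Y) (L(Y) = √(Y - 4) = √(-4 + Y))
n(14)*√(L(F) + 9) = (4*14)*√(√(-4 - 2) + 9) = 56*√(√(-6) + 9) = 56*√(I*√6 + 9) = 56*√(9 + I*√6)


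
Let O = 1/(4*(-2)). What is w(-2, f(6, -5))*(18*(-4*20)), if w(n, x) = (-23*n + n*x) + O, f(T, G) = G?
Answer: -80460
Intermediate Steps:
O = -⅛ (O = 1/(-8) = -⅛ ≈ -0.12500)
w(n, x) = -⅛ - 23*n + n*x (w(n, x) = (-23*n + n*x) - ⅛ = -⅛ - 23*n + n*x)
w(-2, f(6, -5))*(18*(-4*20)) = (-⅛ - 23*(-2) - 2*(-5))*(18*(-4*20)) = (-⅛ + 46 + 10)*(18*(-80)) = (447/8)*(-1440) = -80460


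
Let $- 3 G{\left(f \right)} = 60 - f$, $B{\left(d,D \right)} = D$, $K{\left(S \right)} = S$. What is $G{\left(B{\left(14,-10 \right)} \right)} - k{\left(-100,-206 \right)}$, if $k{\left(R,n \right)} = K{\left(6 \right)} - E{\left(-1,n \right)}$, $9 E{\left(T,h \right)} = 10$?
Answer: $- \frac{254}{9} \approx -28.222$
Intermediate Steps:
$E{\left(T,h \right)} = \frac{10}{9}$ ($E{\left(T,h \right)} = \frac{1}{9} \cdot 10 = \frac{10}{9}$)
$k{\left(R,n \right)} = \frac{44}{9}$ ($k{\left(R,n \right)} = 6 - \frac{10}{9} = \frac{44}{9}$)
$G{\left(f \right)} = -20 + \frac{f}{3}$ ($G{\left(f \right)} = - \frac{60 - f}{3} = -20 + \frac{f}{3}$)
$G{\left(B{\left(14,-10 \right)} \right)} - k{\left(-100,-206 \right)} = \left(-20 + \frac{1}{3} \left(-10\right)\right) - \frac{44}{9} = \left(-20 - \frac{10}{3}\right) - \frac{44}{9} = - \frac{70}{3} - \frac{44}{9} = - \frac{254}{9}$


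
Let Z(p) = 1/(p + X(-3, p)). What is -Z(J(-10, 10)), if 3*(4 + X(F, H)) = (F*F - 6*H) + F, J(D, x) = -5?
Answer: -⅓ ≈ -0.33333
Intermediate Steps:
X(F, H) = -4 - 2*H + F/3 + F²/3 (X(F, H) = -4 + ((F*F - 6*H) + F)/3 = -4 + ((F² - 6*H) + F)/3 = -4 + (F + F² - 6*H)/3 = -4 + (-2*H + F/3 + F²/3) = -4 - 2*H + F/3 + F²/3)
Z(p) = 1/(-2 - p) (Z(p) = 1/(p + (-4 - 2*p + (⅓)*(-3) + (⅓)*(-3)²)) = 1/(p + (-4 - 2*p - 1 + (⅓)*9)) = 1/(p + (-4 - 2*p - 1 + 3)) = 1/(p + (-2 - 2*p)) = 1/(-2 - p))
-Z(J(-10, 10)) = -(-1)/(2 - 5) = -(-1)/(-3) = -(-1)*(-1)/3 = -1*⅓ = -⅓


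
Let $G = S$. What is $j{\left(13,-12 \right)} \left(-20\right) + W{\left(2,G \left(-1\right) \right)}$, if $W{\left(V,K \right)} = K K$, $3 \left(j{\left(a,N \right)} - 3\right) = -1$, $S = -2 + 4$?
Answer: $- \frac{148}{3} \approx -49.333$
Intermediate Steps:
$S = 2$
$j{\left(a,N \right)} = \frac{8}{3}$ ($j{\left(a,N \right)} = 3 + \frac{1}{3} \left(-1\right) = 3 - \frac{1}{3} = \frac{8}{3}$)
$G = 2$
$W{\left(V,K \right)} = K^{2}$
$j{\left(13,-12 \right)} \left(-20\right) + W{\left(2,G \left(-1\right) \right)} = \frac{8}{3} \left(-20\right) + \left(2 \left(-1\right)\right)^{2} = - \frac{160}{3} + \left(-2\right)^{2} = - \frac{160}{3} + 4 = - \frac{148}{3}$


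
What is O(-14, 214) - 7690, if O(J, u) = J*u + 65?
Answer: -10621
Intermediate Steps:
O(J, u) = 65 + J*u
O(-14, 214) - 7690 = (65 - 14*214) - 7690 = (65 - 2996) - 7690 = -2931 - 7690 = -10621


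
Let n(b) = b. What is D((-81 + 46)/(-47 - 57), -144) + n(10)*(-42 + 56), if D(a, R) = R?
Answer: -4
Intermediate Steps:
D((-81 + 46)/(-47 - 57), -144) + n(10)*(-42 + 56) = -144 + 10*(-42 + 56) = -144 + 10*14 = -144 + 140 = -4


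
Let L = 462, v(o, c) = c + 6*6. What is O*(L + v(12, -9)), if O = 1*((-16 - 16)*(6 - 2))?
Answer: -62592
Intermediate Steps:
v(o, c) = 36 + c (v(o, c) = c + 36 = 36 + c)
O = -128 (O = 1*(-32*4) = 1*(-128) = -128)
O*(L + v(12, -9)) = -128*(462 + (36 - 9)) = -128*(462 + 27) = -128*489 = -62592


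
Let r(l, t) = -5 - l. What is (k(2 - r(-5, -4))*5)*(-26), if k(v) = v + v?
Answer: -520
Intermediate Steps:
k(v) = 2*v
(k(2 - r(-5, -4))*5)*(-26) = ((2*(2 - (-5 - 1*(-5))))*5)*(-26) = ((2*(2 - (-5 + 5)))*5)*(-26) = ((2*(2 - 1*0))*5)*(-26) = ((2*(2 + 0))*5)*(-26) = ((2*2)*5)*(-26) = (4*5)*(-26) = 20*(-26) = -520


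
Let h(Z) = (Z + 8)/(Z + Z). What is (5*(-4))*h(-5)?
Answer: 6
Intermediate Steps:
h(Z) = (8 + Z)/(2*Z) (h(Z) = (8 + Z)/((2*Z)) = (8 + Z)*(1/(2*Z)) = (8 + Z)/(2*Z))
(5*(-4))*h(-5) = (5*(-4))*((½)*(8 - 5)/(-5)) = -10*(-1)*3/5 = -20*(-3/10) = 6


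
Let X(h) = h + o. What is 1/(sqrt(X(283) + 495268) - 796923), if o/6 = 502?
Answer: -796923/635085769366 - sqrt(498563)/635085769366 ≈ -1.2559e-6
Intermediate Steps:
o = 3012 (o = 6*502 = 3012)
X(h) = 3012 + h (X(h) = h + 3012 = 3012 + h)
1/(sqrt(X(283) + 495268) - 796923) = 1/(sqrt((3012 + 283) + 495268) - 796923) = 1/(sqrt(3295 + 495268) - 796923) = 1/(sqrt(498563) - 796923) = 1/(-796923 + sqrt(498563))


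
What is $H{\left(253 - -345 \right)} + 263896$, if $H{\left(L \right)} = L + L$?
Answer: $265092$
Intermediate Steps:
$H{\left(L \right)} = 2 L$
$H{\left(253 - -345 \right)} + 263896 = 2 \left(253 - -345\right) + 263896 = 2 \left(253 + 345\right) + 263896 = 2 \cdot 598 + 263896 = 1196 + 263896 = 265092$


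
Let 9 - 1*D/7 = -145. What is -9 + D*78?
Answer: 84075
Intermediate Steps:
D = 1078 (D = 63 - 7*(-145) = 63 + 1015 = 1078)
-9 + D*78 = -9 + 1078*78 = -9 + 84084 = 84075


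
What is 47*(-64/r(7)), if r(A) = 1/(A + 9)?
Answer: -48128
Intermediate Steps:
r(A) = 1/(9 + A)
47*(-64/r(7)) = 47*(-64/(1/(9 + 7))) = 47*(-64/(1/16)) = 47*(-64/1/16) = 47*(-64*16) = 47*(-1024) = -48128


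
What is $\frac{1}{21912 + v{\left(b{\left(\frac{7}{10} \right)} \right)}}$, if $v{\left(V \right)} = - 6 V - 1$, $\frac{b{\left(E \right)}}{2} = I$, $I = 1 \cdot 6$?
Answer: $\frac{1}{21839} \approx 4.579 \cdot 10^{-5}$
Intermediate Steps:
$I = 6$
$b{\left(E \right)} = 12$ ($b{\left(E \right)} = 2 \cdot 6 = 12$)
$v{\left(V \right)} = -1 - 6 V$
$\frac{1}{21912 + v{\left(b{\left(\frac{7}{10} \right)} \right)}} = \frac{1}{21912 - 73} = \frac{1}{21839}$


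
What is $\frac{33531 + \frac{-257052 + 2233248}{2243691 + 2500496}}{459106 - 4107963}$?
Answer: $- \frac{159079310493}{17310859944259} \approx -0.0091896$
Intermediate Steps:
$\frac{33531 + \frac{-257052 + 2233248}{2243691 + 2500496}}{459106 - 4107963} = \frac{33531 + \frac{1976196}{4744187}}{-3648857} = \left(33531 + 1976196 \cdot \frac{1}{4744187}\right) \left(- \frac{1}{3648857}\right) = \left(33531 + \frac{1976196}{4744187}\right) \left(- \frac{1}{3648857}\right) = \frac{159079310493}{4744187} \left(- \frac{1}{3648857}\right) = - \frac{159079310493}{17310859944259}$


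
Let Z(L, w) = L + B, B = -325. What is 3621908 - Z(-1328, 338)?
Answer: 3623561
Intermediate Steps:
Z(L, w) = -325 + L (Z(L, w) = L - 325 = -325 + L)
3621908 - Z(-1328, 338) = 3621908 - (-325 - 1328) = 3621908 - 1*(-1653) = 3621908 + 1653 = 3623561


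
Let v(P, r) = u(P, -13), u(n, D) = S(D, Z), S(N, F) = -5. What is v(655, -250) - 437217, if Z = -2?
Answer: -437222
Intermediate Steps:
u(n, D) = -5
v(P, r) = -5
v(655, -250) - 437217 = -5 - 437217 = -437222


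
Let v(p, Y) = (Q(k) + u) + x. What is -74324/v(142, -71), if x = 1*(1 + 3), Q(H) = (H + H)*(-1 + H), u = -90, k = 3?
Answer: 37162/37 ≈ 1004.4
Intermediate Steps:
Q(H) = 2*H*(-1 + H) (Q(H) = (2*H)*(-1 + H) = 2*H*(-1 + H))
x = 4 (x = 1*4 = 4)
v(p, Y) = -74 (v(p, Y) = (2*3*(-1 + 3) - 90) + 4 = (2*3*2 - 90) + 4 = (12 - 90) + 4 = -78 + 4 = -74)
-74324/v(142, -71) = -74324/(-74) = -74324*(-1/74) = 37162/37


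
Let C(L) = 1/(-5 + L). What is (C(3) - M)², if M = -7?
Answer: 169/4 ≈ 42.250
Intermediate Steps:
(C(3) - M)² = (1/(-5 + 3) - 1*(-7))² = (1/(-2) + 7)² = (-½ + 7)² = (13/2)² = 169/4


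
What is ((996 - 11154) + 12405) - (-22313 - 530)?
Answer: 25090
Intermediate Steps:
((996 - 11154) + 12405) - (-22313 - 530) = (-10158 + 12405) - 1*(-22843) = 2247 + 22843 = 25090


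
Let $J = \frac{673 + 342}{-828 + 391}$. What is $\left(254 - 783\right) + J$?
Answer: $- \frac{232188}{437} \approx -531.32$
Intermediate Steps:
$J = - \frac{1015}{437}$ ($J = \frac{1015}{-437} = 1015 \left(- \frac{1}{437}\right) = - \frac{1015}{437} \approx -2.3227$)
$\left(254 - 783\right) + J = \left(254 - 783\right) - \frac{1015}{437} = -529 - \frac{1015}{437} = - \frac{232188}{437}$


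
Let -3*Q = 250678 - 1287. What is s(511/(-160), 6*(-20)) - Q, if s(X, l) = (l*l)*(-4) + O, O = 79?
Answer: 76828/3 ≈ 25609.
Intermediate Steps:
Q = -249391/3 (Q = -(250678 - 1287)/3 = -⅓*249391 = -249391/3 ≈ -83130.)
s(X, l) = 79 - 4*l² (s(X, l) = (l*l)*(-4) + 79 = l²*(-4) + 79 = -4*l² + 79 = 79 - 4*l²)
s(511/(-160), 6*(-20)) - Q = (79 - 4*(6*(-20))²) - 1*(-249391/3) = (79 - 4*(-120)²) + 249391/3 = (79 - 4*14400) + 249391/3 = (79 - 57600) + 249391/3 = -57521 + 249391/3 = 76828/3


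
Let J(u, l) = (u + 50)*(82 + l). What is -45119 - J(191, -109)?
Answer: -38612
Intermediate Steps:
J(u, l) = (50 + u)*(82 + l)
-45119 - J(191, -109) = -45119 - (4100 + 50*(-109) + 82*191 - 109*191) = -45119 - (4100 - 5450 + 15662 - 20819) = -45119 - 1*(-6507) = -45119 + 6507 = -38612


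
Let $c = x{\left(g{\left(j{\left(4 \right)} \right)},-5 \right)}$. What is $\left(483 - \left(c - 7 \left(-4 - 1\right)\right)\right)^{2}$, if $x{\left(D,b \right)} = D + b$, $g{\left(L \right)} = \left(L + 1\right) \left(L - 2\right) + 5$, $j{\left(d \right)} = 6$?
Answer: $176400$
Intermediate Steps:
$g{\left(L \right)} = 5 + \left(1 + L\right) \left(-2 + L\right)$ ($g{\left(L \right)} = \left(1 + L\right) \left(-2 + L\right) + 5 = 5 + \left(1 + L\right) \left(-2 + L\right)$)
$c = 28$ ($c = \left(3 + 6^{2} - 6\right) - 5 = \left(3 + 36 - 6\right) - 5 = 33 - 5 = 28$)
$\left(483 - \left(c - 7 \left(-4 - 1\right)\right)\right)^{2} = \left(483 + \left(7 \left(-4 - 1\right) - 28\right)\right)^{2} = \left(483 + \left(7 \left(-5\right) - 28\right)\right)^{2} = \left(483 - 63\right)^{2} = 420^{2} = 176400$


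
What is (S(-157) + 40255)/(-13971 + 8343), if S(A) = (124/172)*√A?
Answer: -40255/5628 - 31*I*√157/242004 ≈ -7.1526 - 0.0016051*I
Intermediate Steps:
S(A) = 31*√A/43 (S(A) = (124*(1/172))*√A = 31*√A/43)
(S(-157) + 40255)/(-13971 + 8343) = (31*√(-157)/43 + 40255)/(-13971 + 8343) = (31*(I*√157)/43 + 40255)/(-5628) = (31*I*√157/43 + 40255)*(-1/5628) = (40255 + 31*I*√157/43)*(-1/5628) = -40255/5628 - 31*I*√157/242004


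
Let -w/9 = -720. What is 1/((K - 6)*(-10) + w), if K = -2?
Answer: 1/6560 ≈ 0.00015244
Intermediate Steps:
w = 6480 (w = -9*(-720) = 6480)
1/((K - 6)*(-10) + w) = 1/((-2 - 6)*(-10) + 6480) = 1/(-8*(-10) + 6480) = 1/(80 + 6480) = 1/6560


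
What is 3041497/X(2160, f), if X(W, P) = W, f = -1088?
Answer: 3041497/2160 ≈ 1408.1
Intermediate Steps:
3041497/X(2160, f) = 3041497/2160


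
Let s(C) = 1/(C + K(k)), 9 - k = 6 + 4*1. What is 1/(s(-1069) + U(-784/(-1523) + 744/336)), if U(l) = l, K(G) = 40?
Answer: 3134334/8550737 ≈ 0.36656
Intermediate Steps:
k = -1 (k = 9 - (6 + 4*1) = 9 - (6 + 4) = 9 - 1*10 = 9 - 10 = -1)
s(C) = 1/(40 + C) (s(C) = 1/(C + 40) = 1/(40 + C))
1/(s(-1069) + U(-784/(-1523) + 744/336)) = 1/(1/(40 - 1069) + (-784/(-1523) + 744/336)) = 1/(1/(-1029) + (-784*(-1/1523) + 744*(1/336))) = 1/(-1/1029 + (784/1523 + 31/14)) = 1/(-1/1029 + 58189/21322) = 1/(8550737/3134334) = 3134334/8550737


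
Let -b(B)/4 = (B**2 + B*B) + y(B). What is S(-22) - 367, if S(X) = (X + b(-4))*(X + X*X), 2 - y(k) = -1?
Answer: -75211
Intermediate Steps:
y(k) = 3 (y(k) = 2 - 1*(-1) = 2 + 1 = 3)
b(B) = -12 - 8*B**2 (b(B) = -4*((B**2 + B*B) + 3) = -4*((B**2 + B**2) + 3) = -4*(2*B**2 + 3) = -4*(3 + 2*B**2) = -12 - 8*B**2)
S(X) = (-140 + X)*(X + X**2) (S(X) = (X + (-12 - 8*(-4)**2))*(X + X*X) = (X + (-12 - 8*16))*(X + X**2) = (X + (-12 - 128))*(X + X**2) = (X - 140)*(X + X**2) = (-140 + X)*(X + X**2))
S(-22) - 367 = -22*(-140 + (-22)**2 - 139*(-22)) - 367 = -22*(-140 + 484 + 3058) - 367 = -22*3402 - 367 = -74844 - 367 = -75211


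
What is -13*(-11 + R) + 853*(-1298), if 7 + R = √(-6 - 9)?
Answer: -1106960 - 13*I*√15 ≈ -1.107e+6 - 50.349*I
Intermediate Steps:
R = -7 + I*√15 (R = -7 + √(-6 - 9) = -7 + √(-15) = -7 + I*√15 ≈ -7.0 + 3.873*I)
-13*(-11 + R) + 853*(-1298) = -13*(-11 + (-7 + I*√15)) + 853*(-1298) = -13*(-18 + I*√15) - 1107194 = (234 - 13*I*√15) - 1107194 = -1106960 - 13*I*√15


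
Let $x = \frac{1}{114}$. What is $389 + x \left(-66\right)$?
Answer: $\frac{7380}{19} \approx 388.42$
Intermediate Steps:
$x = \frac{1}{114} \approx 0.0087719$
$389 + x \left(-66\right) = 389 + \frac{1}{114} \left(-66\right) = 389 - \frac{11}{19} = \frac{7380}{19}$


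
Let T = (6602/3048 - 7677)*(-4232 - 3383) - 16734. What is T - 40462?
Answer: 88981277201/1524 ≈ 5.8387e+7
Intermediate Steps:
T = 89042941289/1524 (T = (6602*(1/3048) - 7677)*(-7615) - 16734 = (3301/1524 - 7677)*(-7615) - 16734 = -11696447/1524*(-7615) - 16734 = 89068443905/1524 - 16734 = 89042941289/1524 ≈ 5.8427e+7)
T - 40462 = 89042941289/1524 - 40462 = 88981277201/1524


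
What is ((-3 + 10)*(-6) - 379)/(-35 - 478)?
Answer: 421/513 ≈ 0.82066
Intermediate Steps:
((-3 + 10)*(-6) - 379)/(-35 - 478) = (7*(-6) - 379)/(-513) = (-42 - 379)*(-1/513) = -421*(-1/513) = 421/513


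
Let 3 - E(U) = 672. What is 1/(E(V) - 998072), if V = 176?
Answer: -1/998741 ≈ -1.0013e-6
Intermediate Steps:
E(U) = -669 (E(U) = 3 - 1*672 = 3 - 672 = -669)
1/(E(V) - 998072) = 1/(-669 - 998072) = 1/(-998741) = -1/998741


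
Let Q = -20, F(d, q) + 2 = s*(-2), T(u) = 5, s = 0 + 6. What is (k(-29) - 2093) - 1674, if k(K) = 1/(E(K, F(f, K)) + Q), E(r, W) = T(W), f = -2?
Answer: -56506/15 ≈ -3767.1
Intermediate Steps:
s = 6
F(d, q) = -14 (F(d, q) = -2 + 6*(-2) = -2 - 12 = -14)
E(r, W) = 5
k(K) = -1/15 (k(K) = 1/(5 - 20) = 1/(-15) = -1/15)
(k(-29) - 2093) - 1674 = (-1/15 - 2093) - 1674 = -31396/15 - 1674 = -56506/15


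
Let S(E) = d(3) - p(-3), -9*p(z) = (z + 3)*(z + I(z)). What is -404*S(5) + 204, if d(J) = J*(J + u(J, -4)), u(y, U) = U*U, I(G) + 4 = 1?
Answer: -22824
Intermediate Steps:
I(G) = -3 (I(G) = -4 + 1 = -3)
u(y, U) = U²
d(J) = J*(16 + J) (d(J) = J*(J + (-4)²) = J*(J + 16) = J*(16 + J))
p(z) = -(-3 + z)*(3 + z)/9 (p(z) = -(z + 3)*(z - 3)/9 = -(3 + z)*(-3 + z)/9 = -(-3 + z)*(3 + z)/9)
S(E) = 57 (S(E) = 3*(16 + 3) - (1 - ⅑*(-3)²) = 3*19 - (1 - ⅑*9) = 57 - (1 - 1) = 57 - 1*0 = 57 + 0 = 57)
-404*S(5) + 204 = -404*57 + 204 = -23028 + 204 = -22824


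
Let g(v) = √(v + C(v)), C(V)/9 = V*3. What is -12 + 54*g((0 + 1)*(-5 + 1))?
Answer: -12 + 216*I*√7 ≈ -12.0 + 571.48*I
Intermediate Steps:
C(V) = 27*V (C(V) = 9*(V*3) = 9*(3*V) = 27*V)
g(v) = 2*√7*√v (g(v) = √(v + 27*v) = √(28*v) = 2*√7*√v)
-12 + 54*g((0 + 1)*(-5 + 1)) = -12 + 54*(2*√7*√((0 + 1)*(-5 + 1))) = -12 + 54*(2*√7*√(1*(-4))) = -12 + 54*(2*√7*√(-4)) = -12 + 54*(2*√7*(2*I)) = -12 + 54*(4*I*√7) = -12 + 216*I*√7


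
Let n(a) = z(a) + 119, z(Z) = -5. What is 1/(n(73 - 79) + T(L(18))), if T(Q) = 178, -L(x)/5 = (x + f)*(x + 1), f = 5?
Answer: 1/292 ≈ 0.0034247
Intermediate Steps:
L(x) = -5*(1 + x)*(5 + x) (L(x) = -5*(x + 5)*(x + 1) = -5*(5 + x)*(1 + x) = -5*(1 + x)*(5 + x))
n(a) = 114 (n(a) = -5 + 119 = 114)
1/(n(73 - 79) + T(L(18))) = 1/(114 + 178) = 1/292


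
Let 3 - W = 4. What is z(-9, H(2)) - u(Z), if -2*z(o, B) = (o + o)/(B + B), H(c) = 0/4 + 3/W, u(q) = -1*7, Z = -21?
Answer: 11/2 ≈ 5.5000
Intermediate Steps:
W = -1 (W = 3 - 1*4 = 3 - 4 = -1)
u(q) = -7
H(c) = -3 (H(c) = 0/4 + 3/(-1) = 0*(¼) + 3*(-1) = 0 - 3 = -3)
z(o, B) = -o/(2*B) (z(o, B) = -(o + o)/(2*(B + B)) = -2*o/(2*(2*B)) = -2*o*1/(2*B)/2 = -o/(2*B))
z(-9, H(2)) - u(Z) = -½*(-9)/(-3) - 1*(-7) = -½*(-9)*(-⅓) + 7 = -3/2 + 7 = 11/2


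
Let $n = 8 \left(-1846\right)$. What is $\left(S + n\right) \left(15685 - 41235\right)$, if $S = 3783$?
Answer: $280666750$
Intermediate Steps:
$n = -14768$
$\left(S + n\right) \left(15685 - 41235\right) = \left(3783 - 14768\right) \left(15685 - 41235\right) = \left(-10985\right) \left(-25550\right) = 280666750$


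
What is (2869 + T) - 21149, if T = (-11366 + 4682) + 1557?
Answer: -23407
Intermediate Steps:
T = -5127 (T = -6684 + 1557 = -5127)
(2869 + T) - 21149 = (2869 - 5127) - 21149 = -2258 - 21149 = -23407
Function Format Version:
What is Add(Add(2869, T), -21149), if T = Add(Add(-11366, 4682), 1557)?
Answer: -23407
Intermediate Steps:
T = -5127 (T = Add(-6684, 1557) = -5127)
Add(Add(2869, T), -21149) = Add(Add(2869, -5127), -21149) = Add(-2258, -21149) = -23407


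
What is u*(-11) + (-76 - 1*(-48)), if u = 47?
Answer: -545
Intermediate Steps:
u*(-11) + (-76 - 1*(-48)) = 47*(-11) + (-76 - 1*(-48)) = -517 + (-76 + 48) = -517 - 28 = -545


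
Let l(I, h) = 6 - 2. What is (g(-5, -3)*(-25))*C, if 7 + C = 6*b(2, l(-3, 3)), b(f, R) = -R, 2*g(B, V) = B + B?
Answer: -3875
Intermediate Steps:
l(I, h) = 4
g(B, V) = B (g(B, V) = (B + B)/2 = (2*B)/2 = B)
C = -31 (C = -7 + 6*(-1*4) = -7 + 6*(-4) = -7 - 24 = -31)
(g(-5, -3)*(-25))*C = -5*(-25)*(-31) = 125*(-31) = -3875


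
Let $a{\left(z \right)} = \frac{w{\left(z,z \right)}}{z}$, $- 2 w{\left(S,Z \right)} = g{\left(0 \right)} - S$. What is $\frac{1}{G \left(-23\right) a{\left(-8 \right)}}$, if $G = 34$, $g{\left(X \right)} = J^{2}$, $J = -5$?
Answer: $- \frac{8}{12903} \approx -0.00062001$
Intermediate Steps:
$g{\left(X \right)} = 25$ ($g{\left(X \right)} = \left(-5\right)^{2} = 25$)
$w{\left(S,Z \right)} = - \frac{25}{2} + \frac{S}{2}$ ($w{\left(S,Z \right)} = - \frac{25 - S}{2} = - \frac{25}{2} + \frac{S}{2}$)
$a{\left(z \right)} = \frac{- \frac{25}{2} + \frac{z}{2}}{z}$
$\frac{1}{G \left(-23\right) a{\left(-8 \right)}} = \frac{1}{34 \left(-23\right) \frac{-25 - 8}{2 \left(-8\right)}} = \frac{1}{\left(-782\right) \frac{1}{2} \left(- \frac{1}{8}\right) \left(-33\right)} = \frac{1}{\left(-782\right) \frac{33}{16}} = \frac{1}{- \frac{12903}{8}} = - \frac{8}{12903}$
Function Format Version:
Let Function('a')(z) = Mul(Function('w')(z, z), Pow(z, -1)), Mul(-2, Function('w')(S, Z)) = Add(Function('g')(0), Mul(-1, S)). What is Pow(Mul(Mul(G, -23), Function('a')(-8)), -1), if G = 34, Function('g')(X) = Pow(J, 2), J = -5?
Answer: Rational(-8, 12903) ≈ -0.00062001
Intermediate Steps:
Function('g')(X) = 25 (Function('g')(X) = Pow(-5, 2) = 25)
Function('w')(S, Z) = Add(Rational(-25, 2), Mul(Rational(1, 2), S)) (Function('w')(S, Z) = Mul(Rational(-1, 2), Add(25, Mul(-1, S))) = Add(Rational(-25, 2), Mul(Rational(1, 2), S)))
Function('a')(z) = Mul(Pow(z, -1), Add(Rational(-25, 2), Mul(Rational(1, 2), z))) (Function('a')(z) = Mul(Add(Rational(-25, 2), Mul(Rational(1, 2), z)), Pow(z, -1)) = Mul(Pow(z, -1), Add(Rational(-25, 2), Mul(Rational(1, 2), z))))
Pow(Mul(Mul(G, -23), Function('a')(-8)), -1) = Pow(Mul(Mul(34, -23), Mul(Rational(1, 2), Pow(-8, -1), Add(-25, -8))), -1) = Pow(Mul(-782, Mul(Rational(1, 2), Rational(-1, 8), -33)), -1) = Pow(Mul(-782, Rational(33, 16)), -1) = Pow(Rational(-12903, 8), -1) = Rational(-8, 12903)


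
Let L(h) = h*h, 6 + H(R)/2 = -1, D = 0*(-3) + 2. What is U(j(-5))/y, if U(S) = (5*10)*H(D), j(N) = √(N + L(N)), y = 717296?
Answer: -175/179324 ≈ -0.00097589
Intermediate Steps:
D = 2 (D = 0 + 2 = 2)
H(R) = -14 (H(R) = -12 + 2*(-1) = -12 - 2 = -14)
L(h) = h²
j(N) = √(N + N²)
U(S) = -700 (U(S) = (5*10)*(-14) = 50*(-14) = -700)
U(j(-5))/y = -700/717296 = -700*1/717296 = -175/179324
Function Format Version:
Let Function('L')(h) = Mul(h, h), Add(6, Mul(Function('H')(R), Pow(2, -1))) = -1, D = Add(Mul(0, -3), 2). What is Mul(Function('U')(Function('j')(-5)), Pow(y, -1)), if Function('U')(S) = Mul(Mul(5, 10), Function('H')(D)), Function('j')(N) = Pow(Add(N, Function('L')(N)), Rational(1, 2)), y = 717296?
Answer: Rational(-175, 179324) ≈ -0.00097589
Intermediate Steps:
D = 2 (D = Add(0, 2) = 2)
Function('H')(R) = -14 (Function('H')(R) = Add(-12, Mul(2, -1)) = Add(-12, -2) = -14)
Function('L')(h) = Pow(h, 2)
Function('j')(N) = Pow(Add(N, Pow(N, 2)), Rational(1, 2))
Function('U')(S) = -700 (Function('U')(S) = Mul(Mul(5, 10), -14) = Mul(50, -14) = -700)
Mul(Function('U')(Function('j')(-5)), Pow(y, -1)) = Mul(-700, Pow(717296, -1)) = Mul(-700, Rational(1, 717296)) = Rational(-175, 179324)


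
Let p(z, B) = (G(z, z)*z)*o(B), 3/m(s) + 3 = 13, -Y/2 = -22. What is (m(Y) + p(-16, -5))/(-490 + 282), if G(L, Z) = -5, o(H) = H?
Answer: 3997/2080 ≈ 1.9216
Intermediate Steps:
Y = 44 (Y = -2*(-22) = 44)
m(s) = 3/10 (m(s) = 3/(-3 + 13) = 3/10)
p(z, B) = -5*B*z (p(z, B) = (-5*z)*B = -5*B*z)
(m(Y) + p(-16, -5))/(-490 + 282) = (3/10 - 5*(-5)*(-16))/(-490 + 282) = (3/10 - 400)/(-208) = -3997/10*(-1/208) = 3997/2080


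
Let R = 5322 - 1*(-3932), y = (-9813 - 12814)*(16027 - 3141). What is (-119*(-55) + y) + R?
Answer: -291555723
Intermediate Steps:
y = -291571522 (y = -22627*12886 = -291571522)
R = 9254 (R = 5322 + 3932 = 9254)
(-119*(-55) + y) + R = (-119*(-55) - 291571522) + 9254 = (6545 - 291571522) + 9254 = -291564977 + 9254 = -291555723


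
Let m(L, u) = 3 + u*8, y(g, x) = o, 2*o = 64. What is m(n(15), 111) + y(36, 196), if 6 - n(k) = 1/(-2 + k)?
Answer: 923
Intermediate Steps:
n(k) = 6 - 1/(-2 + k)
o = 32 (o = (1/2)*64 = 32)
y(g, x) = 32
m(L, u) = 3 + 8*u
m(n(15), 111) + y(36, 196) = (3 + 8*111) + 32 = (3 + 888) + 32 = 891 + 32 = 923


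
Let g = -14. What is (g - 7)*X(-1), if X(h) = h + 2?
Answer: -21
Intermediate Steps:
X(h) = 2 + h
(g - 7)*X(-1) = (-14 - 7)*(2 - 1) = -21*1 = -21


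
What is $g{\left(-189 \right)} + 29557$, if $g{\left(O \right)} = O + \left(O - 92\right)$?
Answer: $29087$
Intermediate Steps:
$g{\left(O \right)} = -92 + 2 O$ ($g{\left(O \right)} = O + \left(-92 + O\right) = -92 + 2 O$)
$g{\left(-189 \right)} + 29557 = \left(-92 + 2 \left(-189\right)\right) + 29557 = \left(-92 - 378\right) + 29557 = -470 + 29557 = 29087$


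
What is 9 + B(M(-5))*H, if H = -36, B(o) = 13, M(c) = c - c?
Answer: -459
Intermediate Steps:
M(c) = 0
9 + B(M(-5))*H = 9 + 13*(-36) = 9 - 468 = -459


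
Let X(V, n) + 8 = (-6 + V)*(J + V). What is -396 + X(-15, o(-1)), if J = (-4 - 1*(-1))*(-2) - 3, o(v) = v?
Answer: -152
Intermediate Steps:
J = 3 (J = (-4 + 1)*(-2) - 3 = -3*(-2) - 3 = 6 - 3 = 3)
X(V, n) = -8 + (-6 + V)*(3 + V)
-396 + X(-15, o(-1)) = -396 + (-26 + (-15)**2 - 3*(-15)) = -396 + (-26 + 225 + 45) = -396 + 244 = -152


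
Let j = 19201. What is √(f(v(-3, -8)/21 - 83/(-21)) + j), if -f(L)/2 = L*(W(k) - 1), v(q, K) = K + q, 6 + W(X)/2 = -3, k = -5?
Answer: √947233/7 ≈ 139.04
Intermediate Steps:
W(X) = -18 (W(X) = -12 + 2*(-3) = -12 - 6 = -18)
f(L) = 38*L (f(L) = -2*L*(-18 - 1) = -2*L*(-19) = -(-38)*L = 38*L)
√(f(v(-3, -8)/21 - 83/(-21)) + j) = √(38*((-8 - 3)/21 - 83/(-21)) + 19201) = √(38*(-11*1/21 - 83*(-1/21)) + 19201) = √(38*(-11/21 + 83/21) + 19201) = √(38*(24/7) + 19201) = √(912/7 + 19201) = √(135319/7) = √947233/7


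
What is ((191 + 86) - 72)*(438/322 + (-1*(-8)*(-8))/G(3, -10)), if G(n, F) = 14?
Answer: -105985/161 ≈ -658.29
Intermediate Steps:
((191 + 86) - 72)*(438/322 + (-1*(-8)*(-8))/G(3, -10)) = ((191 + 86) - 72)*(438/322 + (-1*(-8)*(-8))/14) = (277 - 72)*(438*(1/322) + (8*(-8))*(1/14)) = 205*(219/161 - 64*1/14) = 205*(219/161 - 32/7) = 205*(-517/161) = -105985/161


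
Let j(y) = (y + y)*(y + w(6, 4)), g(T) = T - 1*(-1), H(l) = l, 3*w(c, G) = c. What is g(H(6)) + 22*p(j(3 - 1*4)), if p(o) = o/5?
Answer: -9/5 ≈ -1.8000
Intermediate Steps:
w(c, G) = c/3
g(T) = 1 + T (g(T) = T + 1 = 1 + T)
j(y) = 2*y*(2 + y) (j(y) = (y + y)*(y + (⅓)*6) = (2*y)*(y + 2) = (2*y)*(2 + y) = 2*y*(2 + y))
p(o) = o/5 (p(o) = o*(⅕) = o/5)
g(H(6)) + 22*p(j(3 - 1*4)) = (1 + 6) + 22*((2*(3 - 1*4)*(2 + (3 - 1*4)))/5) = 7 + 22*((2*(3 - 4)*(2 + (3 - 4)))/5) = 7 + 22*((2*(-1)*(2 - 1))/5) = 7 + 22*((2*(-1)*1)/5) = 7 + 22*((⅕)*(-2)) = 7 + 22*(-⅖) = 7 - 44/5 = -9/5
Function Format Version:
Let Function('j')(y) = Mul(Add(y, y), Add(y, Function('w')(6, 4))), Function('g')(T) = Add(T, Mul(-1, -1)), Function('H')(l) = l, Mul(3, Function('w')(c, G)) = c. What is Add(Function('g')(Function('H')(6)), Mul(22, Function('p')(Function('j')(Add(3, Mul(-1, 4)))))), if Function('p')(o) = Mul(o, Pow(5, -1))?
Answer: Rational(-9, 5) ≈ -1.8000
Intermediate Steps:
Function('w')(c, G) = Mul(Rational(1, 3), c)
Function('g')(T) = Add(1, T) (Function('g')(T) = Add(T, 1) = Add(1, T))
Function('j')(y) = Mul(2, y, Add(2, y)) (Function('j')(y) = Mul(Add(y, y), Add(y, Mul(Rational(1, 3), 6))) = Mul(Mul(2, y), Add(y, 2)) = Mul(Mul(2, y), Add(2, y)) = Mul(2, y, Add(2, y)))
Function('p')(o) = Mul(Rational(1, 5), o) (Function('p')(o) = Mul(o, Rational(1, 5)) = Mul(Rational(1, 5), o))
Add(Function('g')(Function('H')(6)), Mul(22, Function('p')(Function('j')(Add(3, Mul(-1, 4)))))) = Add(Add(1, 6), Mul(22, Mul(Rational(1, 5), Mul(2, Add(3, Mul(-1, 4)), Add(2, Add(3, Mul(-1, 4))))))) = Add(7, Mul(22, Mul(Rational(1, 5), Mul(2, Add(3, -4), Add(2, Add(3, -4)))))) = Add(7, Mul(22, Mul(Rational(1, 5), Mul(2, -1, Add(2, -1))))) = Add(7, Mul(22, Mul(Rational(1, 5), Mul(2, -1, 1)))) = Add(7, Mul(22, Mul(Rational(1, 5), -2))) = Add(7, Mul(22, Rational(-2, 5))) = Add(7, Rational(-44, 5)) = Rational(-9, 5)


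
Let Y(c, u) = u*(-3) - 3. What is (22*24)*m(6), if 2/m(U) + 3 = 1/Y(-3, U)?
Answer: -693/2 ≈ -346.50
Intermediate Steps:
Y(c, u) = -3 - 3*u (Y(c, u) = -3*u - 3 = -3 - 3*u)
m(U) = 2/(-3 + 1/(-3 - 3*U))
(22*24)*m(6) = (22*24)*(6*(-1 - 1*6)/(10 + 9*6)) = 528*(6*(-1 - 6)/(10 + 54)) = 528*(6*(-7)/64) = 528*(6*(1/64)*(-7)) = 528*(-21/32) = -693/2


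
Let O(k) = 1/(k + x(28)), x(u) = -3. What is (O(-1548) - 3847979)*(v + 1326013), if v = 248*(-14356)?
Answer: 13334634529863250/1551 ≈ 8.5974e+12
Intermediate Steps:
v = -3560288
O(k) = 1/(-3 + k) (O(k) = 1/(k - 3) = 1/(-3 + k))
(O(-1548) - 3847979)*(v + 1326013) = (1/(-3 - 1548) - 3847979)*(-3560288 + 1326013) = (1/(-1551) - 3847979)*(-2234275) = (-1/1551 - 3847979)*(-2234275) = -5968215430/1551*(-2234275) = 13334634529863250/1551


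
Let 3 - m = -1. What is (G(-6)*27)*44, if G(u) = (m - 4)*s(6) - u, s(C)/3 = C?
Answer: 7128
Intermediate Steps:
m = 4 (m = 3 - 1*(-1) = 3 + 1 = 4)
s(C) = 3*C
G(u) = -u (G(u) = (4 - 4)*(3*6) - u = 0*18 - u = 0 - u = -u)
(G(-6)*27)*44 = (-1*(-6)*27)*44 = (6*27)*44 = 162*44 = 7128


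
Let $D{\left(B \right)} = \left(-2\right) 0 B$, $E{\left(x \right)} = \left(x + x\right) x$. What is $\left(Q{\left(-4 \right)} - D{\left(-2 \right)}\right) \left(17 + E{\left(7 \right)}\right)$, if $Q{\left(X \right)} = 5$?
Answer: $575$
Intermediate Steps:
$E{\left(x \right)} = 2 x^{2}$ ($E{\left(x \right)} = 2 x x = 2 x^{2}$)
$D{\left(B \right)} = 0$ ($D{\left(B \right)} = 0 B = 0$)
$\left(Q{\left(-4 \right)} - D{\left(-2 \right)}\right) \left(17 + E{\left(7 \right)}\right) = \left(5 - 0\right) \left(17 + 2 \cdot 7^{2}\right) = \left(5 + 0\right) \left(17 + 2 \cdot 49\right) = 5 \left(17 + 98\right) = 5 \cdot 115 = 575$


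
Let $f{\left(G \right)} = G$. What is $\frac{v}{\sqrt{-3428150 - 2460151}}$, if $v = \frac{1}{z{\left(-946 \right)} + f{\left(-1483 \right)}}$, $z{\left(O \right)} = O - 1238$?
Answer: $\frac{i \sqrt{5888301}}{21592399767} \approx 1.1238 \cdot 10^{-7} i$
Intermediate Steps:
$z{\left(O \right)} = -1238 + O$
$v = - \frac{1}{3667}$ ($v = \frac{1}{\left(-1238 - 946\right) - 1483} = \frac{1}{-2184 - 1483} = \frac{1}{-3667} = - \frac{1}{3667} \approx -0.0002727$)
$\frac{v}{\sqrt{-3428150 - 2460151}} = - \frac{1}{3667 \sqrt{-3428150 - 2460151}} = - \frac{1}{3667 \sqrt{-5888301}} = - \frac{1}{3667 i \sqrt{5888301}} = - \frac{\left(- \frac{1}{5888301}\right) i \sqrt{5888301}}{3667} = \frac{i \sqrt{5888301}}{21592399767}$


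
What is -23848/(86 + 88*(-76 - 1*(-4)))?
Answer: 11924/3125 ≈ 3.8157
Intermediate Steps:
-23848/(86 + 88*(-76 - 1*(-4))) = -23848/(86 + 88*(-76 + 4)) = -23848/(86 + 88*(-72)) = -23848/(86 - 6336) = -23848/(-6250) = -23848*(-1/6250) = 11924/3125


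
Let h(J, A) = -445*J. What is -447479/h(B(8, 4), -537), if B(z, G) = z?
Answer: 447479/3560 ≈ 125.70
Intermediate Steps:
-447479/h(B(8, 4), -537) = -447479/((-445*8)) = -447479/(-3560) = -447479*(-1/3560) = 447479/3560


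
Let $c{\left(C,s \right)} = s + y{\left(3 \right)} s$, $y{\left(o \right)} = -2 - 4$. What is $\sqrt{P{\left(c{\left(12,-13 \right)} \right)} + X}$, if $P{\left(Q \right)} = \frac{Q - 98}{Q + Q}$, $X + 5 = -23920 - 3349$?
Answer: $\frac{i \sqrt{460934890}}{130} \approx 165.15 i$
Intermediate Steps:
$y{\left(o \right)} = -6$ ($y{\left(o \right)} = -2 - 4 = -6$)
$c{\left(C,s \right)} = - 5 s$ ($c{\left(C,s \right)} = s - 6 s = - 5 s$)
$X = -27274$ ($X = -5 - 27269 = -27274$)
$P{\left(Q \right)} = \frac{-98 + Q}{2 Q}$
$\sqrt{P{\left(c{\left(12,-13 \right)} \right)} + X} = \sqrt{\frac{-98 - -65}{2 \left(\left(-5\right) \left(-13\right)\right)} - 27274} = \sqrt{\frac{-98 + 65}{2 \cdot 65} - 27274} = \sqrt{\frac{1}{2} \cdot \frac{1}{65} \left(-33\right) - 27274} = \sqrt{- \frac{33}{130} - 27274} = \sqrt{- \frac{3545653}{130}} = \frac{i \sqrt{460934890}}{130}$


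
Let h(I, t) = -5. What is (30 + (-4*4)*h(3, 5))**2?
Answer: 12100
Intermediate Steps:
(30 + (-4*4)*h(3, 5))**2 = (30 - 4*4*(-5))**2 = (30 - 16*(-5))**2 = (30 + 80)**2 = 110**2 = 12100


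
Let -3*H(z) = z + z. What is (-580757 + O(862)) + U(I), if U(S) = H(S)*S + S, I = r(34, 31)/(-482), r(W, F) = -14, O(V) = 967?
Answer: -101024344007/174243 ≈ -5.7979e+5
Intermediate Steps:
H(z) = -2*z/3 (H(z) = -(z + z)/3 = -2*z/3)
I = 7/241 (I = -14/(-482) = -14*(-1/482) = 7/241 ≈ 0.029046)
U(S) = S - 2*S²/3 (U(S) = (-2*S/3)*S + S = -2*S²/3 + S = S - 2*S²/3)
(-580757 + O(862)) + U(I) = (-580757 + 967) + (⅓)*(7/241)*(3 - 2*7/241) = -579790 + (⅓)*(7/241)*(3 - 14/241) = -579790 + (⅓)*(7/241)*(709/241) = -579790 + 4963/174243 = -101024344007/174243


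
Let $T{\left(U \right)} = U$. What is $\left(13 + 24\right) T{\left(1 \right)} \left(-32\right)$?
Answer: $-1184$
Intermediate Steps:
$\left(13 + 24\right) T{\left(1 \right)} \left(-32\right) = \left(13 + 24\right) 1 \left(-32\right) = 37 \cdot 1 \left(-32\right) = 37 \left(-32\right) = -1184$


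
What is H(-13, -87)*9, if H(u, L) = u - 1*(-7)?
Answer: -54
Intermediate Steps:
H(u, L) = 7 + u (H(u, L) = u + 7 = 7 + u)
H(-13, -87)*9 = (7 - 13)*9 = -6*9 = -54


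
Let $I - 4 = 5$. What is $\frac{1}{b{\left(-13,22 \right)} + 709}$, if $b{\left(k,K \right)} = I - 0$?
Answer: $\frac{1}{718} \approx 0.0013928$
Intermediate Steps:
$I = 9$ ($I = 4 + 5 = 9$)
$b{\left(k,K \right)} = 9$ ($b{\left(k,K \right)} = 9 - 0 = 9 + 0 = 9$)
$\frac{1}{b{\left(-13,22 \right)} + 709} = \frac{1}{9 + 709} = \frac{1}{718}$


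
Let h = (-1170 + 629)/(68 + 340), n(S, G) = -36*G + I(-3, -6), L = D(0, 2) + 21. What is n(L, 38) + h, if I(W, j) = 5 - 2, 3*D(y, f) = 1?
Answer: -557461/408 ≈ -1366.3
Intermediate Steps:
D(y, f) = ⅓ (D(y, f) = (⅓)*1 = ⅓)
L = 64/3 (L = ⅓ + 21 = 64/3 ≈ 21.333)
I(W, j) = 3
n(S, G) = 3 - 36*G (n(S, G) = -36*G + 3 = 3 - 36*G)
h = -541/408 ≈ -1.3260
n(L, 38) + h = (3 - 36*38) - 541/408 = (3 - 1368) - 541/408 = -1365 - 541/408 = -557461/408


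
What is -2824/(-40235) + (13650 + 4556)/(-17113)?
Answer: -684191298/688541555 ≈ -0.99368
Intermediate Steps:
-2824/(-40235) + (13650 + 4556)/(-17113) = -2824*(-1/40235) + 18206*(-1/17113) = 2824/40235 - 18206/17113 = -684191298/688541555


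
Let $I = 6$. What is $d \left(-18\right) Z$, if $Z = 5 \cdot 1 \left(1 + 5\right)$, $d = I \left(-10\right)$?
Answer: $32400$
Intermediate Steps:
$d = -60$ ($d = 6 \left(-10\right) = -60$)
$Z = 30$ ($Z = 5 \cdot 6 = 30$)
$d \left(-18\right) Z = \left(-60\right) \left(-18\right) 30 = 1080 \cdot 30 = 32400$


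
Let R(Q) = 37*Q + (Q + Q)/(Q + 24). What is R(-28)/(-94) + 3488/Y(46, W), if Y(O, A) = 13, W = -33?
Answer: 170579/611 ≈ 279.18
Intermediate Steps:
R(Q) = 37*Q + 2*Q/(24 + Q) (R(Q) = 37*Q + (2*Q)/(24 + Q) = 37*Q + 2*Q/(24 + Q))
R(-28)/(-94) + 3488/Y(46, W) = -28*(890 + 37*(-28))/(24 - 28)/(-94) + 3488/13 = -28*(890 - 1036)/(-4)*(-1/94) + 3488*(1/13) = -28*(-¼)*(-146)*(-1/94) + 3488/13 = -1022*(-1/94) + 3488/13 = 511/47 + 3488/13 = 170579/611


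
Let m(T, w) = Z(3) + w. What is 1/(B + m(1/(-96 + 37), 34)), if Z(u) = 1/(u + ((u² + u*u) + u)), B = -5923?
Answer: -24/141335 ≈ -0.00016981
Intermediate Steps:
Z(u) = 1/(2*u + 2*u²) (Z(u) = 1/(u + ((u² + u²) + u)) = 1/(u + (2*u² + u)) = 1/(u + (u + 2*u²)) = 1/(2*u + 2*u²))
m(T, w) = 1/24 + w (m(T, w) = (½)/(3*(1 + 3)) + w = (½)*(⅓)/4 + w = (½)*(⅓)*(¼) + w = 1/24 + w)
1/(B + m(1/(-96 + 37), 34)) = 1/(-5923 + (1/24 + 34)) = 1/(-5923 + 817/24) = 1/(-141335/24) = -24/141335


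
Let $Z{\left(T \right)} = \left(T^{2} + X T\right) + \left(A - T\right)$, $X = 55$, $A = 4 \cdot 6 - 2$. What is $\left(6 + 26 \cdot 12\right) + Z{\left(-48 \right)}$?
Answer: $52$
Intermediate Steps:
$A = 22$ ($A = 24 - 2 = 22$)
$Z{\left(T \right)} = 22 + T^{2} + 54 T$ ($Z{\left(T \right)} = \left(T^{2} + 55 T\right) - \left(-22 + T\right) = 22 + T^{2} + 54 T$)
$\left(6 + 26 \cdot 12\right) + Z{\left(-48 \right)} = \left(6 + 26 \cdot 12\right) + \left(22 + \left(-48\right)^{2} + 54 \left(-48\right)\right) = \left(6 + 312\right) + \left(22 + 2304 - 2592\right) = 318 - 266 = 52$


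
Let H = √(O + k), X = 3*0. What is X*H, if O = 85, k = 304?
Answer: 0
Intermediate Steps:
X = 0
H = √389 (H = √(85 + 304) = √389 ≈ 19.723)
X*H = 0*√389 = 0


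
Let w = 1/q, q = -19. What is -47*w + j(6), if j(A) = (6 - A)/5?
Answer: 47/19 ≈ 2.4737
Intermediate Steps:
j(A) = 6/5 - A/5 (j(A) = (6 - A)*(⅕) = 6/5 - A/5)
w = -1/19 (w = 1/(-19) = -1/19 ≈ -0.052632)
-47*w + j(6) = -47*(-1/19) + (6/5 - ⅕*6) = 47/19 + (6/5 - 6/5) = 47/19 + 0 = 47/19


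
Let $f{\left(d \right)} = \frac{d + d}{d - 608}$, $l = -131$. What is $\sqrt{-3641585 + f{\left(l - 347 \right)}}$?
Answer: $\frac{i \sqrt{1073717436111}}{543} \approx 1908.3 i$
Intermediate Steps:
$f{\left(d \right)} = \frac{2 d}{-608 + d}$
$\sqrt{-3641585 + f{\left(l - 347 \right)}} = \sqrt{-3641585 + \frac{2 \left(-131 - 347\right)}{-608 - 478}} = \sqrt{-3641585 + 2 \left(-478\right) \frac{1}{-608 - 478}} = \sqrt{-3641585 + 2 \left(-478\right) \frac{1}{-1086}} = \sqrt{-3641585 + 2 \left(-478\right) \left(- \frac{1}{1086}\right)} = \sqrt{-3641585 + \frac{478}{543}} = \sqrt{- \frac{1977380177}{543}} = \frac{i \sqrt{1073717436111}}{543}$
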